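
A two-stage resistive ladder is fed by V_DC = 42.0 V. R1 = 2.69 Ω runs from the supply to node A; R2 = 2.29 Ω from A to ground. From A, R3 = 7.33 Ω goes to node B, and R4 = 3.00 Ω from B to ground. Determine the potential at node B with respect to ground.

V_B ≈ 5.01 V

Looking into the second stage from A: R3 + R4 = 10.33 Ω appears in parallel with R2.
R2 ‖ (R3+R4) = 1.874 Ω.
V_A = 42.0 × 1.874/(2.69 + 1.874) = 17.25 V.
Then the unloaded second divider: V_B = V_A × R4/(R3+R4) = 17.25 × 0.2904 = 5.009 V.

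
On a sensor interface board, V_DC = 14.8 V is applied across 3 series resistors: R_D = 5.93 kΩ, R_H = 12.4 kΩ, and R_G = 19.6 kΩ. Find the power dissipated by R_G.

P ≈ 2.98 mW

Series current I = V_DC/ΣR = 14.8/37.93 = 0.3902 mA.
P = I²R = 0.1523 × 19.6 = 2.984 mW.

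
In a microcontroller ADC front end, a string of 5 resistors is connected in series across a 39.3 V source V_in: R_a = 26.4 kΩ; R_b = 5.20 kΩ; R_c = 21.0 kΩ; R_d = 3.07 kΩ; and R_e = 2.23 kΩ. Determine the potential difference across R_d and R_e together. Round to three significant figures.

V ≈ 3.60 V

Total series resistance ΣR = 26.4 + 5.20 + 21.0 + 3.07 + 2.23 = 57.90 kΩ.
R_{R_d..R_e} = 3.07 + 2.23 = 5.300 kΩ.
Voltage divider: V = V_in · (5.300 / 57.90) = 39.3 × 0.09154 = 3.597 V.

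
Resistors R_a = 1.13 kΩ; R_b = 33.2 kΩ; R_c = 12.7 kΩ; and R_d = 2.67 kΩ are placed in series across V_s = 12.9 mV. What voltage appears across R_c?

Total series resistance ΣR = 1.13 + 33.2 + 12.7 + 2.67 = 49.70 kΩ.
Voltage divider: V = V_s · (12.70 / 49.70) = 12.9 × 0.2555 = 3.296 mV.

V ≈ 3.30 mV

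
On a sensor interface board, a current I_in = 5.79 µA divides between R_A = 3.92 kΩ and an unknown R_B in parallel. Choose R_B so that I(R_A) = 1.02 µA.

R_B ≈ 0.838 kΩ

The fraction through R_A equals R_B/(R_A+R_B).
With f = 0.1762, R_B = R_A · f/(1−f) = 3.92 × 0.2138 = 0.8382 kΩ.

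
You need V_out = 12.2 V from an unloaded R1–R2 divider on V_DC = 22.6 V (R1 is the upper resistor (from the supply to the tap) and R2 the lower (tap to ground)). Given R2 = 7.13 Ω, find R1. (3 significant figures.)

V_out/V_DC = R2/(R1+R2) = 0.5398.
R1 = R2·(1/k − 1) = 7.13 × 0.8525 = 6.078 Ω.

R1 ≈ 6.08 Ω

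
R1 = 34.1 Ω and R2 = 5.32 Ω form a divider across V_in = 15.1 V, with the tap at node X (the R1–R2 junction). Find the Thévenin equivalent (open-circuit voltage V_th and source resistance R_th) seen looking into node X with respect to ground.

V_th ≈ 2.04 V, R_th ≈ 4.60 Ω

Open-circuit (no load on X): V_th = V_in · R2/(R1 + R2) = 15.1 × 5.32/(34.10 + 5.32) = 2.038 V.
With V_in suppressed (replaced by a short), R_th = R1 ‖ R2 = (34.10 × 5.32)/(34.10 + 5.32) = 4.602 Ω.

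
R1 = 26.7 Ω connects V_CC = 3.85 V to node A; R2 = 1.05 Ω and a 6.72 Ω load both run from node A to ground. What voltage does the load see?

First combine the lower leg with the load: R2 ‖ R_L = 0.9081 Ω.
Then V_out = V_CC · R2'/(R1 + R2') = 3.85 × 0.9081/27.61 = 0.1266 V.
(Unloaded it would be 0.146 V; the load pulls it down.)

V_out ≈ 0.127 V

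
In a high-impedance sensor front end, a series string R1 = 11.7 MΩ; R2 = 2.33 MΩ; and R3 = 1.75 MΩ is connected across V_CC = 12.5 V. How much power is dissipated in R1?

P ≈ 7.34 µW

ΣR = 15.78 MΩ → I = 12.5/15.78 = 0.7921 µA.
V(R1) = I·R = 9.268 V; P = V·I = 9.268 × 0.7921 = 7.342 µW.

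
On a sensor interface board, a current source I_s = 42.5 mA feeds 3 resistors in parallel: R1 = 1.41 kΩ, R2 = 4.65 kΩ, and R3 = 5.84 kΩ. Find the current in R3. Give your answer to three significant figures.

I ≈ 6.64 mA

Total conductance ΣG = 1/1.41 + 1/4.65 + 1/5.84 = 1.096 (units of 1/kΩ).
R3 takes the fraction G_k/ΣG = 0.1712/1.096 = 0.1563, so I = 42.5 × 0.1563 = 6.643 mA.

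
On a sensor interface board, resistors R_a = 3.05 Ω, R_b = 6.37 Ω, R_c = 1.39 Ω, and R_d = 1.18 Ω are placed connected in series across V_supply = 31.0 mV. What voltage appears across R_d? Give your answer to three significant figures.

Series total: ΣR = 3.05 + 6.37 + 1.39 + 1.18 = 11.99 Ω.
V = V_supply · R/ΣR = 31.0 × 0.09842 = 3.051 mV.

V ≈ 3.05 mV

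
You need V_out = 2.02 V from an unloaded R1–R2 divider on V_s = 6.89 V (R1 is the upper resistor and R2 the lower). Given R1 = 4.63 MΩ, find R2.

Required fraction k = V_out/V_s = 0.2932.
R2 = R1 · 0.2932/(1 − 0.2932) = 1.920 MΩ.

R2 ≈ 1.92 MΩ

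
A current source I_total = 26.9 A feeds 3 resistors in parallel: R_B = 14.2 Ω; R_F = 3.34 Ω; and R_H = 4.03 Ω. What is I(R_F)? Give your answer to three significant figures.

Conductances: ΣG = 1/14.2 + 1/3.34 + 1/4.03 = 0.6180 (1/Ω).
By the current-divider rule, I = I_total · G_k/ΣG = 26.9 × 0.4845 = 13.03 A.

I ≈ 13.0 A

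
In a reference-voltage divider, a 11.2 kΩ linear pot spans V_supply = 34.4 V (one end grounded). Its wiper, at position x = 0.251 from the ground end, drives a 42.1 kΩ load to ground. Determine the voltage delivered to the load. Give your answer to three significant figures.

V_out ≈ 8.22 V

Split the track: R_lower = x·R_p = 2.811 kΩ, R_upper = (1−x)·R_p = 8.389 kΩ.
R_L loads the lower segment: effective lower R = 2.635 kΩ.
Then V_out = V_supply · 2.635/(8.389 + 2.635) = 8.223 V.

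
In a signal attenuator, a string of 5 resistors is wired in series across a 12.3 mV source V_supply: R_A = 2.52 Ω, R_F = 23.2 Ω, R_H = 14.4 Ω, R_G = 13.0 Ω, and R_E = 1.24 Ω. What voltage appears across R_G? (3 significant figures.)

ΣR = 2.52 + 23.2 + 14.4 + 13.0 + 1.24 = 54.36 Ω.
V = V_supply · R/ΣR = 12.3 × 0.2391 = 2.942 mV.

V ≈ 2.94 mV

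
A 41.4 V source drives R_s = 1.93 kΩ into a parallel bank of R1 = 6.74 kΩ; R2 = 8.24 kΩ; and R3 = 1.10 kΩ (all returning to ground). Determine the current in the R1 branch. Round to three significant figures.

Combine the parallel branches: R_p = (1/6.74 + 1/8.24 + 1/1.10)⁻¹ = 0.8483 kΩ.
Node voltage V_A = V_supply · R_p/(R_s + R_p) = 41.4 × 0.3053 = 12.64 V.
I(R1) = V_A / R1 = 12.64/6.74 = 1.875 mA.
(Check via current divider: I_total = 14.90 mA; share G_k/ΣG = 0.1259 → same result.)

I ≈ 1.88 mA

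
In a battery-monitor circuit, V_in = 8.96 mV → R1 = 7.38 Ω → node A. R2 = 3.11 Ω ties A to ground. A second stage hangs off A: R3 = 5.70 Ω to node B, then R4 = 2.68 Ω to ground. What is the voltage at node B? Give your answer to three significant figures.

Looking into the second stage from A: R3 + R4 = 8.380 Ω appears in parallel with R2.
R2 ‖ (R3+R4) = 2.268 Ω.
V_A = 8.96 × 2.268/(7.38 + 2.268) = 2.106 mV.
Stage 2 is unloaded, so V_B = V_A · R4/(R3+R4) = 2.106 × 2.68/8.380 = 0.6737 mV.

V_B ≈ 0.674 mV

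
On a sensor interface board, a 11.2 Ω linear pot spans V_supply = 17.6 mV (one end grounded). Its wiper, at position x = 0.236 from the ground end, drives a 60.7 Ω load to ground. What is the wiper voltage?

V_out ≈ 4.02 mV

Split the track: R_lower = x·R_p = 2.643 Ω, R_upper = (1−x)·R_p = 8.557 Ω.
R_L loads the lower segment: effective lower R = 2.533 Ω.
Loaded-divider output: V_out = 17.6 × 0.2284 = 4.020 mV.
(Unloaded: V_out = x·V_supply = 4.15 mV.)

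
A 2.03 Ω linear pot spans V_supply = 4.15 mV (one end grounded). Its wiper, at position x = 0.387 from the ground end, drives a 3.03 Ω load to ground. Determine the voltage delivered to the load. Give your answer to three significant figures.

V_out ≈ 1.39 mV

Lower segment x·R_p = 0.7856 Ω; upper segment (1−x)·R_p = 1.244 Ω.
Lower segment in parallel with the load: 0.7856 ‖ 3.03 = 0.6239 Ω.
V_out = 4.15 × 0.6239/(1.244 + 0.6239) = 1.386 mV.
(Unloaded: V_out = x·V_supply = 1.61 mV.)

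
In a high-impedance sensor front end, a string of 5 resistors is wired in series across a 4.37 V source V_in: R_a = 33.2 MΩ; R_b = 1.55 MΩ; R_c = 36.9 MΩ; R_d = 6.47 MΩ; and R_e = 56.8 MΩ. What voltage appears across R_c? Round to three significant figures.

V ≈ 1.20 V

ΣR = 33.2 + 1.55 + 36.9 + 6.47 + 56.8 = 134.9 MΩ.
Voltage divider: V = V_in · (36.90 / 134.9) = 4.37 × 0.2735 = 1.195 V.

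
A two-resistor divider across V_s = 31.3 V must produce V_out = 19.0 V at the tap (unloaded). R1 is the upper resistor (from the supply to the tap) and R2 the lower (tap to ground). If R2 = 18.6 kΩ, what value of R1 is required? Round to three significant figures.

R1 ≈ 12.0 kΩ

V_out/V_s = R2/(R1+R2) = 0.6070.
So R1 = R2 · (V_s/V_out − 1) = 18.6 × (31.3/19.0 − 1) = 18.6 × 0.6474 = 12.04 kΩ.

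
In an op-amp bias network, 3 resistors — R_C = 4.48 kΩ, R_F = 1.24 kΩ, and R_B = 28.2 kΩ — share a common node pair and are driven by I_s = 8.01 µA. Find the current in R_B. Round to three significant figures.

ΣG = 1/4.48 + 1/1.24 + 1/28.2 = 1.065.
Current divider: I(R_B) = I_s · G_k/ΣG = 8.01 × (0.03546/1.065) = 8.01 × 0.03329 = 0.2667 µA.

I ≈ 0.267 µA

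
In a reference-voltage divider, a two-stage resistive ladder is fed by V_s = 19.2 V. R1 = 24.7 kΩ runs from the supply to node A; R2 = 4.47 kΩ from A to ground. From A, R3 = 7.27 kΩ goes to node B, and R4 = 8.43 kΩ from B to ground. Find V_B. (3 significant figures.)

V_B ≈ 1.27 V

Looking into the second stage from A: R3 + R4 = 15.70 kΩ appears in parallel with R2.
Effective lower resistance at A: R2 ‖ 15.70 = 3.479 kΩ.
V_A = 19.2 × 3.479/(24.7 + 3.479) = 2.371 V.
Then the unloaded second divider: V_B = V_A × R4/(R3+R4) = 2.371 × 0.5369 = 1.273 V.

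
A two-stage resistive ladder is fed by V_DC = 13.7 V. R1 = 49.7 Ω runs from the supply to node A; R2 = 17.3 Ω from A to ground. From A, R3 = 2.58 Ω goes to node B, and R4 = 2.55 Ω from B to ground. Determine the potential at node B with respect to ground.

Looking into the second stage from A: R3 + R4 = 5.130 Ω appears in parallel with R2.
R2 ‖ (R3+R4) = 3.957 Ω.
V_A = 13.7 × 3.957/(49.7 + 3.957) = 1.010 V.
Then the unloaded second divider: V_B = V_A × R4/(R3+R4) = 1.010 × 0.4971 = 0.5022 V.

V_B ≈ 0.502 V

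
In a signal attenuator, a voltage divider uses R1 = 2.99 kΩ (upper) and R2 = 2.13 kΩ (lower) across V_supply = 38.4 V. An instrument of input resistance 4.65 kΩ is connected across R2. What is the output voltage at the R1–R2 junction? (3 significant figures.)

V_out ≈ 12.6 V

First combine the lower leg with the load: R2 ‖ R_L = 1.461 kΩ.
Then V_out = V_supply · R2'/(R1 + R2') = 38.4 × 1.461/4.451 = 12.60 V.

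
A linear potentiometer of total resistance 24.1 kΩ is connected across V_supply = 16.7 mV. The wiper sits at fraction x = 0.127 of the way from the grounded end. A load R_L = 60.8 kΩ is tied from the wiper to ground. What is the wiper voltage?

V_out ≈ 2.03 mV

The pot divides into 21.04 kΩ above the wiper and 3.061 kΩ below.
Lower segment in parallel with the load: 3.061 ‖ 60.8 = 2.914 kΩ.
Loaded-divider output: V_out = 16.7 × 0.1217 = 2.032 mV.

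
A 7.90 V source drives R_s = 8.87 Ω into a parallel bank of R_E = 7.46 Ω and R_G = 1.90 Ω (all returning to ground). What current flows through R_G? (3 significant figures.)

Parallel bank: R_p = 1/(1/7.46 + 1/1.90) = 1.514 Ω.
Node voltage V_A = V_in · R_p/(R_s + R_p) = 7.90 × 0.1458 = 1.152 V.
I(R_G) = V_A / R_G = 1.152/1.90 = 0.6063 A.
(Check via current divider: I_total = 0.7608 A; share G_k/ΣG = 0.7970 → same result.)

I ≈ 0.606 A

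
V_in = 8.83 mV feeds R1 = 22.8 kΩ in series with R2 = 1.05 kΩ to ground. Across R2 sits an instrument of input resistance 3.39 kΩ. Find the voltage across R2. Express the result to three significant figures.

V_out ≈ 0.300 mV

R2 ‖ R_L = (1.05 × 3.39)/(1.05 + 3.39) = 0.8017 kΩ.
Now apply the divider: V_out = 8.83 × 0.03397 = 0.2999 mV.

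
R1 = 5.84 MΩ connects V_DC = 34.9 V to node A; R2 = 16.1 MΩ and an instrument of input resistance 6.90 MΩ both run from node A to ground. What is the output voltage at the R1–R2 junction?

V_out ≈ 15.8 V

The load sits in parallel with R2, giving an effective lower resistance R2' = R2·R_L/(R2+R_L) = 4.830 MΩ.
Voltage divider with the loaded lower leg: V_out = 34.9 × 4.830/(5.84 + 4.830) = 34.9 × 0.4527 = 15.80 V.
(Unloaded it would be 25.6 V; the load pulls it down.)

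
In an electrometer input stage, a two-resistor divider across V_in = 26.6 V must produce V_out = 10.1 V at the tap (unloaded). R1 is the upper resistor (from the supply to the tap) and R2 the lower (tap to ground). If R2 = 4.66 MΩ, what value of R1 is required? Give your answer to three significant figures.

R1 ≈ 7.61 MΩ

V_out/V_in = R2/(R1+R2) = 0.3797.
So R1 = R2 · (V_in/V_out − 1) = 4.66 × (26.6/10.1 − 1) = 4.66 × 1.634 = 7.613 MΩ.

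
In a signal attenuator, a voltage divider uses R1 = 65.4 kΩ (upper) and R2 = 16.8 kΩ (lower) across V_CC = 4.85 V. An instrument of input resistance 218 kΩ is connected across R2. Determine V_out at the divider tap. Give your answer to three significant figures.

V_out ≈ 0.934 V

First combine the lower leg with the load: R2 ‖ R_L = 15.60 kΩ.
Then V_out = V_CC · R2'/(R1 + R2') = 4.85 × 15.60/81.00 = 0.9340 V.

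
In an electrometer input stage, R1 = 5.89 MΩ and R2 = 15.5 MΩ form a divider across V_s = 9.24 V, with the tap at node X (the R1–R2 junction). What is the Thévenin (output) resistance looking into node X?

Looking into X with the source shorted: R_th = R1·R2/(R1+R2) = 5.890 × 15.5/21.39 = 4.268 MΩ.

R_th ≈ 4.27 MΩ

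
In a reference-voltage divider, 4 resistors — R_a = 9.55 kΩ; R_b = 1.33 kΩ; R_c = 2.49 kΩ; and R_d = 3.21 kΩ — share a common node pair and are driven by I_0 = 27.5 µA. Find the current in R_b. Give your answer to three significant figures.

I ≈ 13.2 µA

ΣG = 1/9.55 + 1/1.33 + 1/2.49 + 1/3.21 = 1.570.
By the current-divider rule, I = I_0 · G_k/ΣG = 27.5 × 0.4790 = 13.17 µA.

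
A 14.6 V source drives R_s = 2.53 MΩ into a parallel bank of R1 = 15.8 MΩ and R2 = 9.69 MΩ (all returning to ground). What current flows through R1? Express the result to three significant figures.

I ≈ 0.650 µA

Combine the parallel branches: R_p = (1/15.8 + 1/9.69)⁻¹ = 6.006 MΩ.
V_A = 14.6 × 6.006/8.536 = 10.27 V.
I(R1) = V_A / R1 = 10.27/15.8 = 0.6502 µA.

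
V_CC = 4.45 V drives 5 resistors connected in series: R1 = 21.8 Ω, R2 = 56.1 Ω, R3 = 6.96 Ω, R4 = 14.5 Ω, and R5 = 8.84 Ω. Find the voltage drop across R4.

Total series resistance ΣR = 21.8 + 56.1 + 6.96 + 14.5 + 8.84 = 108.2 Ω.
Voltage divider: V = V_CC · (14.50 / 108.2) = 4.45 × 0.1340 = 0.5963 V.

V ≈ 0.596 V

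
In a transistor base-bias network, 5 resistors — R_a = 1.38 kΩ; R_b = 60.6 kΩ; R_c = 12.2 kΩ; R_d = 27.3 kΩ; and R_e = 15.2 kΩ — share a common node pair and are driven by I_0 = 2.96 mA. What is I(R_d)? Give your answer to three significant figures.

Total conductance ΣG = 1/1.38 + 1/60.6 + 1/12.2 + 1/27.3 + 1/15.2 = 0.9255 (units of 1/kΩ).
Current divider: I(R_d) = I_0 · G_k/ΣG = 2.96 × (0.03663/0.9255) = 2.96 × 0.03958 = 0.1171 mA.

I ≈ 0.117 mA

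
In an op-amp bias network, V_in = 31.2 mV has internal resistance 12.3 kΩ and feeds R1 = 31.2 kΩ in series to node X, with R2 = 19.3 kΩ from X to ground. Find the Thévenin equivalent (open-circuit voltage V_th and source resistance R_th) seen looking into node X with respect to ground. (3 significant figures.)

V_th ≈ 9.59 mV, R_th ≈ 13.4 kΩ

R1' = 12.3 + 31.2 = 43.50 kΩ (source resistance + R1).
With X open, the divider is unloaded: V_th = 31.2 × 19.3/62.80 = 9.589 mV.
With V_in suppressed (replaced by a short), R_th = R1' ‖ R2 = (43.50 × 19.3)/(43.50 + 19.3) = 13.37 kΩ.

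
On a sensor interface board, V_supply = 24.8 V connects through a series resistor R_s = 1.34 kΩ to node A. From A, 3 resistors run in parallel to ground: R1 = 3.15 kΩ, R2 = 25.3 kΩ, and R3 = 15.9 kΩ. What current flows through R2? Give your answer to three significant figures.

I ≈ 0.627 mA

Parallel bank: R_p = 1/(1/3.15 + 1/25.3 + 1/15.9) = 2.382 kΩ.
V_A by voltage divider: V_A = 24.8 × 2.382/(1.34 + 2.382) = 15.87 V.
I(R2) = V_A / R2 = 15.87/25.3 = 0.6273 mA.
(Check via current divider: I_total = 6.664 mA; share G_k/ΣG = 0.09414 → same result.)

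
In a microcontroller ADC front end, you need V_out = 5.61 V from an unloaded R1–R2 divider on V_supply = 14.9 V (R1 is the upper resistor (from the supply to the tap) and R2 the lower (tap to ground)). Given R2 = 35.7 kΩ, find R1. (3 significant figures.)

R1 ≈ 59.1 kΩ

The divider ratio is R2/(R1+R2) = 5.61/14.9 = 0.3765.
So R1 = R2 · (V_supply/V_out − 1) = 35.7 × (14.9/5.61 − 1) = 35.7 × 1.656 = 59.12 kΩ.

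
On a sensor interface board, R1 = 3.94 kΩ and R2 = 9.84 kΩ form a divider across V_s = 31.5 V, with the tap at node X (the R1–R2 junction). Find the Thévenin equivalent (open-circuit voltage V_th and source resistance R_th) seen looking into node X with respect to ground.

V_th is the unloaded tap voltage: V_s · R2/(R1+R2) = 31.5 × 0.7141 = 22.49 V.
Zeroing V_s shorts the top of R1 to ground, so R_th = R1 ‖ R2 = 2.813 kΩ.

V_th ≈ 22.5 V, R_th ≈ 2.81 kΩ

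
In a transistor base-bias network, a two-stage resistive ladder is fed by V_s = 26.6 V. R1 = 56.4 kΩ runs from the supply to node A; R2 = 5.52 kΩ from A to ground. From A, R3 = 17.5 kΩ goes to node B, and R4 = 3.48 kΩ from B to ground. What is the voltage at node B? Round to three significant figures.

V_B ≈ 0.317 V

Node A sees R2 in parallel with the series input of stage 2, R3 + R4 = 20.98 kΩ.
R2 ‖ (R3+R4) = 4.370 kΩ.
V_A = 26.6 × 4.370/(56.4 + 4.370) = 1.913 V.
V_B = V_A × 0.1659 = 0.3173 V.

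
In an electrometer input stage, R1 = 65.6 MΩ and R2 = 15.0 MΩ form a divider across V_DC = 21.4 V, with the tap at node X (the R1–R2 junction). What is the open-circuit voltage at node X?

V_th ≈ 3.98 V

V_th is the unloaded tap voltage: V_DC · R2/(R1+R2) = 21.4 × 0.1861 = 3.983 V.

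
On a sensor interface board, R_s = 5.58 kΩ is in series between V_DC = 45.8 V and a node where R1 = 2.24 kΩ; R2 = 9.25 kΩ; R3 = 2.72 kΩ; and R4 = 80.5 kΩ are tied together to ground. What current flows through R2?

I ≈ 0.797 mA

Combine the parallel branches: R_p = (1/2.24 + 1/9.25 + 1/2.72 + 1/80.5)⁻¹ = 1.070 kΩ.
V_A = 45.8 × 1.070/6.650 = 7.369 V.
I(R2) = V_A / R2 = 7.369/9.25 = 0.7967 mA.
(Equivalently: I_total = 6.887 mA, then current-divider fraction G_k/ΣG = 0.1157.)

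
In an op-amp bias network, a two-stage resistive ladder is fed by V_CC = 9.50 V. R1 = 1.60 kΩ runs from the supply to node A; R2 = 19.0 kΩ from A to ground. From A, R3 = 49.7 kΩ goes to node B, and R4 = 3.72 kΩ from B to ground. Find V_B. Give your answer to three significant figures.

V_B ≈ 0.594 V

Node A sees R2 in parallel with the series input of stage 2, R3 + R4 = 53.42 kΩ.
Effective lower resistance at A: R2 ‖ 53.42 = 14.02 kΩ.
First divider: V_A = V_CC · 14.02/(1.60 + 14.02) = 8.527 V.
V_B = V_A × 0.06964 = 0.5938 V.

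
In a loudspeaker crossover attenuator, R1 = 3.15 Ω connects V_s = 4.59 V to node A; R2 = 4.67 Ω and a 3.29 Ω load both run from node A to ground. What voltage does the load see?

V_out ≈ 1.74 V

R2 ‖ R_L = (4.67 × 3.29)/(4.67 + 3.29) = 1.930 Ω.
Voltage divider with the loaded lower leg: V_out = 4.59 × 1.930/(3.15 + 1.930) = 4.59 × 0.3799 = 1.744 V.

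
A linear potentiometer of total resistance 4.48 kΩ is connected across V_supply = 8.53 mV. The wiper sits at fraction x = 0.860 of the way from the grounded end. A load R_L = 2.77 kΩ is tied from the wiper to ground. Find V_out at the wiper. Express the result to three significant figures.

V_out ≈ 6.14 mV

Split the track: R_lower = x·R_p = 3.853 kΩ, R_upper = (1−x)·R_p = 0.6272 kΩ.
(x·R_p) ‖ R_L = 1.611 kΩ.
Loaded-divider output: V_out = 8.53 × 0.7198 = 6.140 mV.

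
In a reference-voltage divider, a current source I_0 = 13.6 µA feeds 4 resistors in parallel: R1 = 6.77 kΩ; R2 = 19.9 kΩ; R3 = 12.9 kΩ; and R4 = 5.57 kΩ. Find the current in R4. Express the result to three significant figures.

Conductances: ΣG = 1/6.77 + 1/19.9 + 1/12.9 + 1/5.57 = 0.4550 (1/kΩ).
R4 takes the fraction G_k/ΣG = 0.1795/0.4550 = 0.3946, so I = 13.6 × 0.3946 = 5.366 µA.

I ≈ 5.37 µA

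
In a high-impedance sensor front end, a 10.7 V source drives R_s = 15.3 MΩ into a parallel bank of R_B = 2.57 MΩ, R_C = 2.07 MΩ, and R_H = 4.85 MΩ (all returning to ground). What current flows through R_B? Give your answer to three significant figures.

I ≈ 0.238 µA

Parallel bank: R_p = 1/(1/2.57 + 1/2.07 + 1/4.85) = 0.9273 MΩ.
V_A by voltage divider: V_A = 10.7 × 0.9273/(15.3 + 0.9273) = 0.6115 V.
Branch current I = V_A/R_B = 0.6115/2.57 = 0.2379 µA.
(Check via current divider: I_total = 0.6594 µA; share G_k/ΣG = 0.3608 → same result.)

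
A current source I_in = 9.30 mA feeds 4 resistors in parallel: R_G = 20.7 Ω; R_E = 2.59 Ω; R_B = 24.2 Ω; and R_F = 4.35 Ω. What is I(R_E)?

I ≈ 5.09 mA

ΣG = 1/20.7 + 1/2.59 + 1/24.2 + 1/4.35 = 0.7056.
R_E takes the fraction G_k/ΣG = 0.3861/0.7056 = 0.5472, so I = 9.30 × 0.5472 = 5.089 mA.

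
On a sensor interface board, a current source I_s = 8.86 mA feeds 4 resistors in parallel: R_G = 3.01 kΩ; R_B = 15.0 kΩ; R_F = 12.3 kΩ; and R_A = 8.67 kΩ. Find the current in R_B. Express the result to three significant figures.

I ≈ 0.992 mA

Conductances: ΣG = 1/3.01 + 1/15.0 + 1/12.3 + 1/8.67 = 0.5955 (1/kΩ).
By the current-divider rule, I = I_s · G_k/ΣG = 8.86 × 0.1119 = 0.9918 mA.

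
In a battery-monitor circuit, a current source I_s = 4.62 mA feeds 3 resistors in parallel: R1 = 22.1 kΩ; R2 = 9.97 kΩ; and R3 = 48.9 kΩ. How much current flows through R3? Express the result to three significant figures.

I ≈ 0.569 mA

Conductances: ΣG = 1/22.1 + 1/9.97 + 1/48.9 = 0.1660 (1/kΩ).
By the current-divider rule, I = I_s · G_k/ΣG = 4.62 × 0.1232 = 0.5691 mA.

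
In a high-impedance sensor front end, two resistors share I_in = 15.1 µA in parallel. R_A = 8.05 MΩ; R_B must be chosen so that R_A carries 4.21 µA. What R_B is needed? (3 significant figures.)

In a two-way split, I_A/I_in = R_B/(R_A + R_B).
4.21/15.1 = R_B/(R_A + R_B) → R_B = R_A · (0.2788)/(1 − 0.2788) = 8.05 × 0.3866 = 3.112 MΩ.

R_B ≈ 3.11 MΩ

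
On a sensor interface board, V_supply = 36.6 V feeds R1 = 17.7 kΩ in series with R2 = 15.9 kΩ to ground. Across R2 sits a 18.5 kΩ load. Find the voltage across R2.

The load sits in parallel with R2, giving an effective lower resistance R2' = R2·R_L/(R2+R_L) = 8.551 kΩ.
Voltage divider with the loaded lower leg: V_out = 36.6 × 8.551/(17.7 + 8.551) = 36.6 × 0.3257 = 11.92 V.

V_out ≈ 11.9 V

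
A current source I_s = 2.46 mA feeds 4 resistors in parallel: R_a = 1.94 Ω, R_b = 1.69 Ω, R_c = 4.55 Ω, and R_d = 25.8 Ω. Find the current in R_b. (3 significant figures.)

I ≈ 1.07 mA

Total conductance ΣG = 1/1.94 + 1/1.69 + 1/4.55 + 1/25.8 = 1.366 (units of 1/Ω).
Current divider: I(R_b) = I_s · G_k/ΣG = 2.46 × (0.5917/1.366) = 2.46 × 0.4333 = 1.066 mA.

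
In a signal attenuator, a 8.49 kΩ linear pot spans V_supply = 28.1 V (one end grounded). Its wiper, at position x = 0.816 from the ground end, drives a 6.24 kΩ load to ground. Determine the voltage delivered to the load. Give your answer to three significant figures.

V_out ≈ 19.0 V

Lower segment x·R_p = 6.928 kΩ; upper segment (1−x)·R_p = 1.562 kΩ.
Lower segment in parallel with the load: 6.928 ‖ 6.24 = 3.283 kΩ.
V_out = 28.1 × 3.283/(1.562 + 3.283) = 19.04 V.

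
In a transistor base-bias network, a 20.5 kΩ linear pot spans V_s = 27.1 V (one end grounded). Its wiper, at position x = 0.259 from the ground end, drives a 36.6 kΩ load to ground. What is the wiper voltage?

V_out ≈ 6.34 V

Lower segment x·R_p = 5.309 kΩ; upper segment (1−x)·R_p = 15.19 kΩ.
(x·R_p) ‖ R_L = 4.637 kΩ.
V_out = 27.1 × 4.637/(15.19 + 4.637) = 6.338 V.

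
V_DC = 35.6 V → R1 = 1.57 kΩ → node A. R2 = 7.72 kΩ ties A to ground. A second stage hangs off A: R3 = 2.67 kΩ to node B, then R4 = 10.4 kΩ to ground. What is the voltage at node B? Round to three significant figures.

The second stage (R3 + R4 = 13.07 kΩ) loads node A in parallel with R2.
R2 ‖ (R3+R4) = 4.853 kΩ.
So V_A = 35.6 × 0.7556 = 26.90 V.
V_B = V_A × 0.7957 = 21.40 V.

V_B ≈ 21.4 V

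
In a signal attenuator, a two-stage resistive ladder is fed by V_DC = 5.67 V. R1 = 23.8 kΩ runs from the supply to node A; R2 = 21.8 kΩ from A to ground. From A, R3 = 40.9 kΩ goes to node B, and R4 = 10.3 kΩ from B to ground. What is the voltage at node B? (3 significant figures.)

Node A sees R2 in parallel with the series input of stage 2, R3 + R4 = 51.20 kΩ.
Effective lower resistance at A: R2 ‖ 51.20 = 15.29 kΩ.
So V_A = 5.67 × 0.3911 = 2.218 V.
Then the unloaded second divider: V_B = V_A × R4/(R3+R4) = 2.218 × 0.2012 = 0.4462 V.

V_B ≈ 0.446 V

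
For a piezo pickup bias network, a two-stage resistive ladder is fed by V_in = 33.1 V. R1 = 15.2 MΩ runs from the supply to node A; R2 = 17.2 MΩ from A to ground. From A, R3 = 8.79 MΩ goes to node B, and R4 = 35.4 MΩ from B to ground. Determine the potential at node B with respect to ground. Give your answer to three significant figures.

V_B ≈ 11.9 V

Looking into the second stage from A: R3 + R4 = 44.19 MΩ appears in parallel with R2.
R2 ‖ (R3+R4) = 12.38 MΩ.
First divider: V_A = V_in · 12.38/(15.2 + 12.38) = 14.86 V.
Then the unloaded second divider: V_B = V_A × R4/(R3+R4) = 14.86 × 0.8011 = 11.90 V.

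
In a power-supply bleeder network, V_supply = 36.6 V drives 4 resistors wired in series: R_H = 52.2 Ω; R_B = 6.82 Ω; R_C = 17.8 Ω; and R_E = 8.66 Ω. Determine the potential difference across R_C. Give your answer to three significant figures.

V ≈ 7.62 V

Total series resistance ΣR = 52.2 + 6.82 + 17.8 + 8.66 = 85.48 Ω.
V = V_supply · R/ΣR = 36.6 × 0.2082 = 7.621 V.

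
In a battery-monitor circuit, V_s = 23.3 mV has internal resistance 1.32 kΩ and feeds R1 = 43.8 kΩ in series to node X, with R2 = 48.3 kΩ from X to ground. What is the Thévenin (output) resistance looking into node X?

R1' = 1.32 + 43.8 = 45.12 kΩ (source resistance + R1).
Zeroing V_s shorts the top of R1' to ground, so R_th = R1' ‖ R2 = 23.33 kΩ.

R_th ≈ 23.3 kΩ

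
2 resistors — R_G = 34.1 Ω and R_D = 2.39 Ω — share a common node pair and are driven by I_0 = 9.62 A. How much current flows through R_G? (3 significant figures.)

I ≈ 0.630 A

Two-branch current divider: I_k = I_0 · R_other/(R_1 + R_2).
I(R_G) = 9.62 × 2.39/(34.1 + 2.39) = 9.62 × 0.06550 = 0.6301 A.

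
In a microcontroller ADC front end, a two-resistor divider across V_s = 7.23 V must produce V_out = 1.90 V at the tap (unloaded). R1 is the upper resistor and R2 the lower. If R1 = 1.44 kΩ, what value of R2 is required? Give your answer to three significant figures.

R2 ≈ 0.513 kΩ

The divider ratio is R2/(R1+R2) = 1.90/7.23 = 0.2628.
R2 = R1 · 0.2628/(1 − 0.2628) = 0.5133 kΩ.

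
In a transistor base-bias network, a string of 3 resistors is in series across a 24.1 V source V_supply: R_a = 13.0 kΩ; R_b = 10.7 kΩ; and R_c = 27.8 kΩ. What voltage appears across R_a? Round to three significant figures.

V ≈ 6.08 V

Total series resistance ΣR = 13.0 + 10.7 + 27.8 = 51.50 kΩ.
Voltage divider: V = V_supply · (13.00 / 51.50) = 24.1 × 0.2524 = 6.083 V.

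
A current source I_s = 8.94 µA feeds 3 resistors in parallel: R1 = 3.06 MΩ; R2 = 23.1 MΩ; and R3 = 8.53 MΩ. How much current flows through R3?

Total conductance ΣG = 1/3.06 + 1/23.1 + 1/8.53 = 0.4873 (units of 1/MΩ).
Current divider: I(R3) = I_s · G_k/ΣG = 8.94 × (0.1172/0.4873) = 8.94 × 0.2406 = 2.151 µA.

I ≈ 2.15 µA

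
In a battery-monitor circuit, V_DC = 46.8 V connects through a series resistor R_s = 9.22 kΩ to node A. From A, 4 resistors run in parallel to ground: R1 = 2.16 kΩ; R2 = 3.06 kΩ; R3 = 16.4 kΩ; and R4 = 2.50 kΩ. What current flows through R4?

I ≈ 1.49 mA

Combine the parallel branches: R_p = (1/2.16 + 1/3.06 + 1/16.4 + 1/2.50)⁻¹ = 0.7995 kΩ.
V_A = 46.8 × 0.7995/10.02 = 3.735 V.
I(R4) = V_A / R4 = 3.735/2.50 = 1.494 mA.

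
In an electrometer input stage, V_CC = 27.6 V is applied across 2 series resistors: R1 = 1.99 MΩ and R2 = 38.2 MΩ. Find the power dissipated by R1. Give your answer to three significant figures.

ΣR = 40.19 MΩ → I = 27.6/40.19 = 0.6867 µA.
P(R1) = I²·R1 = (0.6867)² × 1.99 = 0.9385 µW.

P ≈ 0.939 µW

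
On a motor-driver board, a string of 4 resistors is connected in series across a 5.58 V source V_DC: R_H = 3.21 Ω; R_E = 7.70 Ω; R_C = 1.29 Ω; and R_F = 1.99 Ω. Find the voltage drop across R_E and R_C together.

V ≈ 3.54 V

Total series resistance ΣR = 3.21 + 7.70 + 1.29 + 1.99 = 14.19 Ω.
R_{R_E..R_C} = 7.70 + 1.29 = 8.990 Ω.
V = V_DC · R/ΣR = 5.58 × 0.6335 = 3.535 V.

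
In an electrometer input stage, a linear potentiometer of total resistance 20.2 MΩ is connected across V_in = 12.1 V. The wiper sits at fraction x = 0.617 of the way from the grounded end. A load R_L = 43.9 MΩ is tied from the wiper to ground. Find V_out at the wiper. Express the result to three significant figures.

Lower segment x·R_p = 12.46 MΩ; upper segment (1−x)·R_p = 7.737 MΩ.
R_L loads the lower segment: effective lower R = 9.707 MΩ.
Loaded-divider output: V_out = 12.1 × 0.5565 = 6.734 V.

V_out ≈ 6.73 V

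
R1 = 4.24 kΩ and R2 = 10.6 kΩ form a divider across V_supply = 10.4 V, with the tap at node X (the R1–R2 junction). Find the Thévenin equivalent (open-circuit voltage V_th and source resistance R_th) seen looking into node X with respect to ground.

V_th ≈ 7.43 V, R_th ≈ 3.03 kΩ

Open-circuit (no load on X): V_th = V_supply · R2/(R1 + R2) = 10.4 × 10.6/(4.240 + 10.6) = 7.429 V.
With V_supply suppressed (replaced by a short), R_th = R1 ‖ R2 = (4.240 × 10.6)/(4.240 + 10.6) = 3.029 kΩ.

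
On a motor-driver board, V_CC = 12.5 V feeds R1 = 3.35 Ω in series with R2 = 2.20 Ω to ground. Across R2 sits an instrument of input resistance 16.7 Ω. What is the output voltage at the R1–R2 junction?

First combine the lower leg with the load: R2 ‖ R_L = 1.944 Ω.
Voltage divider with the loaded lower leg: V_out = 12.5 × 1.944/(3.35 + 1.944) = 12.5 × 0.3672 = 4.590 V.

V_out ≈ 4.59 V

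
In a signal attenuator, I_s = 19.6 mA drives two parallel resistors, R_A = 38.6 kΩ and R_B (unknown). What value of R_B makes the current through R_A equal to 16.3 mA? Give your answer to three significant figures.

R_B ≈ 191 kΩ

The fraction through R_A equals R_B/(R_A+R_B).
With f = 0.8316, R_B = R_A · f/(1−f) = 38.6 × 4.939 = 190.7 kΩ.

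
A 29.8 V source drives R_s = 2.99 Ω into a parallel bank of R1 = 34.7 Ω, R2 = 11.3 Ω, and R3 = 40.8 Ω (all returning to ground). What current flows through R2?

Equivalent of the parallel group: R_p = 7.051 Ω.
V_A by voltage divider: V_A = 29.8 × 7.051/(2.99 + 7.051) = 20.93 V.
Branch current I = V_A/R2 = 20.93/11.3 = 1.852 A.
(Check via current divider: I_total = 2.968 A; share G_k/ΣG = 0.6240 → same result.)

I ≈ 1.85 A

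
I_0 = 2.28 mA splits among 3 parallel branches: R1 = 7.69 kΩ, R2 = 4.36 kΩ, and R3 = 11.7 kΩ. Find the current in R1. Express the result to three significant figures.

ΣG = 1/7.69 + 1/4.36 + 1/11.7 = 0.4449.
Current divider: I(R1) = I_0 · G_k/ΣG = 2.28 × (0.1300/0.4449) = 2.28 × 0.2923 = 0.6665 mA.

I ≈ 0.666 mA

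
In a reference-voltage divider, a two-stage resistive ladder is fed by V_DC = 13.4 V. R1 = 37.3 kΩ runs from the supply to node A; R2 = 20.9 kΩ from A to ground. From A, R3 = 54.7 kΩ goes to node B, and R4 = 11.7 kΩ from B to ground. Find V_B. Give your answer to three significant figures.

Looking into the second stage from A: R3 + R4 = 66.40 kΩ appears in parallel with R2.
Effective lower resistance at A: R2 ‖ 66.40 = 15.90 kΩ.
So V_A = 13.4 × 0.2988 = 4.004 V.
Stage 2 is unloaded, so V_B = V_A · R4/(R3+R4) = 4.004 × 11.7/66.40 = 0.7056 V.

V_B ≈ 0.706 V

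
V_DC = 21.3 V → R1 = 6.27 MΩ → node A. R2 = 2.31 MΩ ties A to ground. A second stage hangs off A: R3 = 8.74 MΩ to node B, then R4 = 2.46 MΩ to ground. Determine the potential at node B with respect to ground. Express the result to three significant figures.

Node A sees R2 in parallel with the series input of stage 2, R3 + R4 = 11.20 MΩ.
R2 ‖ (R3+R4) = 1.915 MΩ.
So V_A = 21.3 × 0.2340 = 4.983 V.
Stage 2 is unloaded, so V_B = V_A · R4/(R3+R4) = 4.983 × 2.46/11.20 = 1.095 V.

V_B ≈ 1.09 V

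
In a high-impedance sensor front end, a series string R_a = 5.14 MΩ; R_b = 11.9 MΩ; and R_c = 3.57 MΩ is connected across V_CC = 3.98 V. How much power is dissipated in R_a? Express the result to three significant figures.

P ≈ 0.192 µW

Series current I = V_CC/ΣR = 3.98/20.61 = 0.1931 µA.
V(R_a) = I·R = 0.9926 V; P = V·I = 0.9926 × 0.1931 = 0.1917 µW.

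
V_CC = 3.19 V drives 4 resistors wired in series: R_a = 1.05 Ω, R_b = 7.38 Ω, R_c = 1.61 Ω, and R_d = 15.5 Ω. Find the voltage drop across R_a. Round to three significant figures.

ΣR = 1.05 + 7.38 + 1.61 + 15.5 = 25.54 Ω.
V = V_CC · R/ΣR = 3.19 × 0.04111 = 0.1311 V.

V ≈ 0.131 V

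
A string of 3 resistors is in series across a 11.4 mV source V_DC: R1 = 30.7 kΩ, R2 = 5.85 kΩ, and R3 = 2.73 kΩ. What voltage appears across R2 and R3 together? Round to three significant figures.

Series total: ΣR = 30.7 + 5.85 + 2.73 = 39.28 kΩ.
R_{R2..R3} = 5.85 + 2.73 = 8.580 kΩ.
V = V_DC · R/ΣR = 11.4 × 0.2184 = 2.490 mV.

V ≈ 2.49 mV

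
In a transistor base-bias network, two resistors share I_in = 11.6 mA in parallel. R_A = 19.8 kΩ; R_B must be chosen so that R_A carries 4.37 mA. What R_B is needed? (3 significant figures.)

R_B ≈ 12.0 kΩ

In a two-way split, I_A/I_in = R_B/(R_A + R_B).
With f = 0.3767, R_B = R_A · f/(1−f) = 19.8 × 0.6044 = 11.97 kΩ.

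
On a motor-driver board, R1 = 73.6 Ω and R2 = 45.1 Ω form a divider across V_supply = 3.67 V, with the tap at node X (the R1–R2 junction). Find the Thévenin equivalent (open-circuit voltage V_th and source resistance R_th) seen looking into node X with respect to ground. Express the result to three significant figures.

V_th ≈ 1.39 V, R_th ≈ 28.0 Ω

V_th is the unloaded tap voltage: V_supply · R2/(R1+R2) = 3.67 × 0.3799 = 1.394 V.
Looking into X with the source shorted: R_th = R1·R2/(R1+R2) = 73.60 × 45.1/118.7 = 27.96 Ω.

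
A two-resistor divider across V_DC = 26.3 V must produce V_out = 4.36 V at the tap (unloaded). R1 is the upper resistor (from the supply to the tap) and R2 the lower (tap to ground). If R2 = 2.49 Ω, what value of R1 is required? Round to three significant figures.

R1 ≈ 12.5 Ω

Required fraction k = V_out/V_DC = 0.1658.
Rearranging, R1 = R2·(1−k)/k = 2.49 × 5.032 = 12.53 Ω.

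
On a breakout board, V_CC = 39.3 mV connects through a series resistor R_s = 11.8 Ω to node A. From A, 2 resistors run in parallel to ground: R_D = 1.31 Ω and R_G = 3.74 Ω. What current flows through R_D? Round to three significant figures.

Equivalent of the parallel group: R_p = 0.9702 Ω.
V_A by voltage divider: V_A = 39.3 × 0.9702/(11.8 + 0.9702) = 2.986 mV.
Branch current I = V_A/R_D = 2.986/1.31 = 2.279 mA.
(Check via current divider: I_total = 3.077 mA; share G_k/ΣG = 0.7406 → same result.)

I ≈ 2.28 mA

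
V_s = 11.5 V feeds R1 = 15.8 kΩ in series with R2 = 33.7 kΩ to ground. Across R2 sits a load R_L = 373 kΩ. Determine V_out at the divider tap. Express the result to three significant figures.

The load sits in parallel with R2, giving an effective lower resistance R2' = R2·R_L/(R2+R_L) = 30.91 kΩ.
Now apply the divider: V_out = 11.5 × 0.6617 = 7.610 V.
(Unloaded it would be 7.83 V; the load pulls it down.)

V_out ≈ 7.61 V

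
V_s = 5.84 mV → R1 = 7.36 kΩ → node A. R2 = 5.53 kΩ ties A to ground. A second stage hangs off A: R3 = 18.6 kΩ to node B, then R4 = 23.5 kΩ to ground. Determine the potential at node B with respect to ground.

Looking into the second stage from A: R3 + R4 = 42.10 kΩ appears in parallel with R2.
R2 ‖ (R3+R4) = 4.888 kΩ.
V_A = 5.84 × 4.888/(7.36 + 4.888) = 2.331 mV.
Then the unloaded second divider: V_B = V_A × R4/(R3+R4) = 2.331 × 0.5582 = 1.301 mV.

V_B ≈ 1.30 mV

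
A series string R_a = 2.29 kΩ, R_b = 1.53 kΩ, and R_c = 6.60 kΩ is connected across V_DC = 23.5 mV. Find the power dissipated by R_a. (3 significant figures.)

P ≈ 11.6 nW

The common current is I = 23.5/10.42 = 2.255 µA.
V(R_a) = I·R = 5.165 mV; P = V·I = 5.165 × 2.255 = 11.65 nW.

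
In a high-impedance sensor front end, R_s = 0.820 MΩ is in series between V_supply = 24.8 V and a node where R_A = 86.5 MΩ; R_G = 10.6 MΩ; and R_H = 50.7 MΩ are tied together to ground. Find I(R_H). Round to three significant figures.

Combine the parallel branches: R_p = (1/86.5 + 1/10.6 + 1/50.7)⁻¹ = 7.960 MΩ.
V_A by voltage divider: V_A = 24.8 × 7.960/(0.820 + 7.960) = 22.48 V.
Branch current I = V_A/R_H = 22.48/50.7 = 0.4435 µA.
(Equivalently: I_total = 2.825 µA, then current-divider fraction G_k/ΣG = 0.1570.)

I ≈ 0.443 µA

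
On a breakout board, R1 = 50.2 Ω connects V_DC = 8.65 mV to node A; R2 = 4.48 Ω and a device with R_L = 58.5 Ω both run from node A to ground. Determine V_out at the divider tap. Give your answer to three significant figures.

V_out ≈ 0.662 mV

R2 ‖ R_L = (4.48 × 58.5)/(4.48 + 58.5) = 4.161 Ω.
Now apply the divider: V_out = 8.65 × 0.07655 = 0.6622 mV.
(Unloaded it would be 0.709 mV; the load pulls it down.)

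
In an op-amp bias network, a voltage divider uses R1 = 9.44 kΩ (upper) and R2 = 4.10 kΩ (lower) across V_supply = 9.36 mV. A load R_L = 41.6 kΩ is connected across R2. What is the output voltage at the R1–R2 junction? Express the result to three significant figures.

V_out ≈ 2.65 mV

The load sits in parallel with R2, giving an effective lower resistance R2' = R2·R_L/(R2+R_L) = 3.732 kΩ.
Then V_out = V_supply · R2'/(R1 + R2') = 9.36 × 3.732/13.17 = 2.652 mV.
(Unloaded it would be 2.83 mV; the load pulls it down.)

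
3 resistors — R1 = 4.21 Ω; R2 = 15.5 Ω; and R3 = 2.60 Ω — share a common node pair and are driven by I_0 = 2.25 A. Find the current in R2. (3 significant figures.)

I ≈ 0.211 A

Conductances: ΣG = 1/4.21 + 1/15.5 + 1/2.60 = 0.6867 (1/Ω).
R2 takes the fraction G_k/ΣG = 0.06452/0.6867 = 0.09396, so I = 2.25 × 0.09396 = 0.2114 A.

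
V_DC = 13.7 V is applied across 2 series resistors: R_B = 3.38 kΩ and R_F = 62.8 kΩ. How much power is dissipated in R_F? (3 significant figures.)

P ≈ 2.69 mW

Series current I = V_DC/ΣR = 13.7/66.18 = 0.2070 mA.
V(R_F) = I·R = 13.00 V; P = V·I = 13.00 × 0.2070 = 2.691 mW.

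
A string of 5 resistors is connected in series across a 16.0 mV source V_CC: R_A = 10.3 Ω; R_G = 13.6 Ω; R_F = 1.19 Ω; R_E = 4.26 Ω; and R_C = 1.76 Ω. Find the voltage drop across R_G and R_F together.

Series total: ΣR = 10.3 + 13.6 + 1.19 + 4.26 + 1.76 = 31.11 Ω.
R_{R_G..R_F} = 13.6 + 1.19 = 14.79 Ω.
By the voltage-divider rule, V = 16.0 × 14.79/31.11 = 7.607 mV.

V ≈ 7.61 mV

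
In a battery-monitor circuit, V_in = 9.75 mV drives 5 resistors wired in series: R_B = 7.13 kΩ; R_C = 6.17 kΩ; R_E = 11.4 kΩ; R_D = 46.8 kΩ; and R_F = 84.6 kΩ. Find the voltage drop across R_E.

V ≈ 0.712 mV

Total series resistance ΣR = 7.13 + 6.17 + 11.4 + 46.8 + 84.6 = 156.1 kΩ.
V = V_in · R/ΣR = 9.75 × 0.07303 = 0.7120 mV.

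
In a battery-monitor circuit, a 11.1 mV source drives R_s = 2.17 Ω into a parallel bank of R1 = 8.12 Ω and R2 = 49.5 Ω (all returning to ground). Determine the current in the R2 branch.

Combine the parallel branches: R_p = (1/8.12 + 1/49.5)⁻¹ = 6.976 Ω.
Node voltage V_A = V_DC · R_p/(R_s + R_p) = 11.1 × 0.7627 = 8.466 mV.
I(R2) = V_A / R2 = 8.466/49.5 = 0.1710 mA.
(Equivalently: I_total = 1.214 mA, then current-divider fraction G_k/ΣG = 0.1409.)

I ≈ 0.171 mA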